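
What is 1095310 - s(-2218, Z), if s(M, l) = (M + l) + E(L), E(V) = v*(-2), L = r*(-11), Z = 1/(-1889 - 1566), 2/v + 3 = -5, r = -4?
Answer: 7583915027/6910 ≈ 1.0975e+6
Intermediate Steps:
v = -¼ (v = 2/(-3 - 5) = 2/(-8) = 2*(-⅛) = -¼ ≈ -0.25000)
Z = -1/3455 (Z = 1/(-3455) = -1/3455 ≈ -0.00028944)
L = 44 (L = -4*(-11) = 44)
E(V) = ½ (E(V) = -¼*(-2) = ½)
s(M, l) = ½ + M + l (s(M, l) = (M + l) + ½ = ½ + M + l)
1095310 - s(-2218, Z) = 1095310 - (½ - 2218 - 1/3455) = 1095310 - 1*(-15322927/6910) = 1095310 + 15322927/6910 = 7583915027/6910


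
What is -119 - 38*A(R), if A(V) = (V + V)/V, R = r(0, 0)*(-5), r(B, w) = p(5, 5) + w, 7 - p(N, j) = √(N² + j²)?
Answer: -195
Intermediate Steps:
p(N, j) = 7 - √(N² + j²)
r(B, w) = 7 + w - 5*√2 (r(B, w) = (7 - √(5² + 5²)) + w = (7 - √(25 + 25)) + w = (7 - √50) + w = (7 - 5*√2) + w = 7 + w - 5*√2)
R = -35 + 25*√2 (R = (7 + 0 - 5*√2)*(-5) = (7 - 5*√2)*(-5) = -35 + 25*√2 ≈ 0.35534)
A(V) = 2 (A(V) = (2*V)/V = 2)
-119 - 38*A(R) = -119 - 38*2 = -119 - 76 = -195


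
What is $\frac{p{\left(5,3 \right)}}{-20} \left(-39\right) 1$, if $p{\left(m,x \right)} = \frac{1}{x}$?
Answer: $\frac{13}{20} \approx 0.65$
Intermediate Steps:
$\frac{p{\left(5,3 \right)}}{-20} \left(-39\right) 1 = \frac{1}{3 \left(-20\right)} \left(-39\right) 1 = \frac{1}{3} \left(- \frac{1}{20}\right) \left(-39\right) 1 = \left(- \frac{1}{60}\right) \left(-39\right) 1 = \frac{13}{20} \cdot 1 = \frac{13}{20}$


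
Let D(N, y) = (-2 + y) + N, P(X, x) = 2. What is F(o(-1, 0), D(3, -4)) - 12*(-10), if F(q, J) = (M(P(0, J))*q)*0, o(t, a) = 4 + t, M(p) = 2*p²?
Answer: 120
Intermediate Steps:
D(N, y) = -2 + N + y
F(q, J) = 0 (F(q, J) = ((2*2²)*q)*0 = ((2*4)*q)*0 = (8*q)*0 = 0)
F(o(-1, 0), D(3, -4)) - 12*(-10) = 0 - 12*(-10) = 0 + 120 = 120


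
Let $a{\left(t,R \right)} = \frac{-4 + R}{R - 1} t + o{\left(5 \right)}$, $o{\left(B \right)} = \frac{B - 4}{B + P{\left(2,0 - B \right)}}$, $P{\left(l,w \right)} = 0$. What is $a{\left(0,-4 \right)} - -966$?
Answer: $\frac{4831}{5} \approx 966.2$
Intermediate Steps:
$o{\left(B \right)} = \frac{-4 + B}{B}$ ($o{\left(B \right)} = \frac{B - 4}{B + 0} = \frac{-4 + B}{B}$)
$a{\left(t,R \right)} = \frac{1}{5} + \frac{t \left(-4 + R\right)}{-1 + R}$ ($a{\left(t,R \right)} = \frac{-4 + R}{R - 1} t + \frac{-4 + 5}{5} = \frac{-4 + R}{-1 + R} t + \frac{1}{5} \cdot 1 = \frac{-4 + R}{-1 + R} t + \frac{1}{5} = \frac{t \left(-4 + R\right)}{-1 + R} + \frac{1}{5} = \frac{1}{5} + \frac{t \left(-4 + R\right)}{-1 + R}$)
$a{\left(0,-4 \right)} - -966 = \frac{-1 - 4 - 0 + 5 \left(-4\right) 0}{5 \left(-1 - 4\right)} - -966 = \frac{-1 - 4 + 0 + 0}{5 \left(-5\right)} + 966 = \frac{1}{5} \left(- \frac{1}{5}\right) \left(-5\right) + 966 = \frac{1}{5} + 966 = \frac{4831}{5}$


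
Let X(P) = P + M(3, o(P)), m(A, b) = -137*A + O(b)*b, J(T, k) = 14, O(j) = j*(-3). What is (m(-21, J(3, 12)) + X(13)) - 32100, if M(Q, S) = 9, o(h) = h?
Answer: -29789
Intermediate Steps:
O(j) = -3*j
m(A, b) = -137*A - 3*b² (m(A, b) = -137*A + (-3*b)*b = -137*A - 3*b²)
X(P) = 9 + P (X(P) = P + 9 = 9 + P)
(m(-21, J(3, 12)) + X(13)) - 32100 = ((-137*(-21) - 3*14²) + (9 + 13)) - 32100 = ((2877 - 3*196) + 22) - 32100 = ((2877 - 588) + 22) - 32100 = (2289 + 22) - 32100 = 2311 - 32100 = -29789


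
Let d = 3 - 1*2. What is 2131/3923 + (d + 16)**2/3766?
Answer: 9159093/14774018 ≈ 0.61995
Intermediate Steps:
d = 1 (d = 3 - 2 = 1)
2131/3923 + (d + 16)**2/3766 = 2131/3923 + (1 + 16)**2/3766 = 2131*(1/3923) + 17**2*(1/3766) = 2131/3923 + 289*(1/3766) = 2131/3923 + 289/3766 = 9159093/14774018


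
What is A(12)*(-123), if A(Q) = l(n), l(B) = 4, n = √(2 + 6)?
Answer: -492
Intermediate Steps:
n = 2*√2 (n = √8 = 2*√2 ≈ 2.8284)
A(Q) = 4
A(12)*(-123) = 4*(-123) = -492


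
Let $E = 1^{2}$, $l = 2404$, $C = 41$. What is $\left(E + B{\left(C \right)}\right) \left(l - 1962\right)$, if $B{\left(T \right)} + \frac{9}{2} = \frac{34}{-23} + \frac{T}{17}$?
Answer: $- \frac{26091}{23} \approx -1134.4$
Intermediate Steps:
$E = 1$
$B{\left(T \right)} = - \frac{275}{46} + \frac{T}{17}$ ($B{\left(T \right)} = - \frac{9}{2} + \left(\frac{34}{-23} + \frac{T}{17}\right) = - \frac{9}{2} + \left(34 \left(- \frac{1}{23}\right) + T \frac{1}{17}\right) = - \frac{9}{2} + \left(- \frac{34}{23} + \frac{T}{17}\right) = - \frac{275}{46} + \frac{T}{17}$)
$\left(E + B{\left(C \right)}\right) \left(l - 1962\right) = \left(1 + \left(- \frac{275}{46} + \frac{1}{17} \cdot 41\right)\right) \left(2404 - 1962\right) = \left(1 + \left(- \frac{275}{46} + \frac{41}{17}\right)\right) 442 = \left(1 - \frac{2789}{782}\right) 442 = \left(- \frac{2007}{782}\right) 442 = - \frac{26091}{23}$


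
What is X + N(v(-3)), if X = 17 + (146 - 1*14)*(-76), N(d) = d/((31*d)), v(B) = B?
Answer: -310464/31 ≈ -10015.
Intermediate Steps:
N(d) = 1/31 (N(d) = d*(1/(31*d)) = 1/31)
X = -10015 (X = 17 + (146 - 14)*(-76) = 17 + 132*(-76) = 17 - 10032 = -10015)
X + N(v(-3)) = -10015 + 1/31 = -310464/31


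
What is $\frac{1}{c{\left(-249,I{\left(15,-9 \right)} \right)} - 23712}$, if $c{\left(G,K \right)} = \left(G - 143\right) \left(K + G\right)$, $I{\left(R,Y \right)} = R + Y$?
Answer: $\frac{1}{71544} \approx 1.3977 \cdot 10^{-5}$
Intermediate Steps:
$c{\left(G,K \right)} = \left(-143 + G\right) \left(G + K\right)$
$\frac{1}{c{\left(-249,I{\left(15,-9 \right)} \right)} - 23712} = \frac{1}{\left(\left(-249\right)^{2} - -35607 - 143 \left(15 - 9\right) - 249 \left(15 - 9\right)\right) - 23712} = \frac{1}{\left(62001 + 35607 - 858 - 1494\right) - 23712} = \frac{1}{95256 - 23712} = \frac{1}{71544}$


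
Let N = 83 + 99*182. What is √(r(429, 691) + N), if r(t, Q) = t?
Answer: √18530 ≈ 136.13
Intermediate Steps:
N = 18101 (N = 83 + 18018 = 18101)
√(r(429, 691) + N) = √(429 + 18101) = √18530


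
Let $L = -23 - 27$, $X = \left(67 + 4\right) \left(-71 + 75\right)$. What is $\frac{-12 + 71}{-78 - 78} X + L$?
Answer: $- \frac{6139}{39} \approx -157.41$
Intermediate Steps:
$X = 284$ ($X = 71 \cdot 4 = 284$)
$L = -50$ ($L = -23 - 27 = -50$)
$\frac{-12 + 71}{-78 - 78} X + L = \frac{-12 + 71}{-78 - 78} \cdot 284 - 50 = \frac{59}{-156} \cdot 284 - 50 = 59 \left(- \frac{1}{156}\right) 284 - 50 = \left(- \frac{59}{156}\right) 284 - 50 = - \frac{4189}{39} - 50 = - \frac{6139}{39}$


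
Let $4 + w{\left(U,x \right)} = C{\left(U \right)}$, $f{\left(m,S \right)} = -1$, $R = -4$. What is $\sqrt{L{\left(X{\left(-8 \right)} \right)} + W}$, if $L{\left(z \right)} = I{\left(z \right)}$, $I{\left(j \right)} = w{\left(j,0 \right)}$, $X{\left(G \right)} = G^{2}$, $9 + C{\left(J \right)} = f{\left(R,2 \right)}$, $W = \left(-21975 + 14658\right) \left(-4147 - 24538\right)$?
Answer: $\sqrt{209888131} \approx 14488.0$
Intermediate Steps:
$W = 209888145$ ($W = \left(-7317\right) \left(-28685\right) = 209888145$)
$C{\left(J \right)} = -10$ ($C{\left(J \right)} = -9 - 1 = -10$)
$w{\left(U,x \right)} = -14$ ($w{\left(U,x \right)} = -4 - 10 = -14$)
$I{\left(j \right)} = -14$
$L{\left(z \right)} = -14$
$\sqrt{L{\left(X{\left(-8 \right)} \right)} + W} = \sqrt{-14 + 209888145} = \sqrt{209888131}$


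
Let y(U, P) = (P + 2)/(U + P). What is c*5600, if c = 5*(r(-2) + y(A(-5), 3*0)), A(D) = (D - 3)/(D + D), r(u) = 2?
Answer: 126000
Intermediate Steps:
A(D) = (-3 + D)/(2*D) (A(D) = (-3 + D)/((2*D)) = (-3 + D)*(1/(2*D)) = (-3 + D)/(2*D))
y(U, P) = (2 + P)/(P + U)
c = 45/2 (c = 5*(2 + (2 + 3*0)/(3*0 + (1/2)*(-3 - 5)/(-5))) = 5*(2 + (2 + 0)/(0 + (1/2)*(-1/5)*(-8))) = 5*(2 + 2/(0 + 4/5)) = 5*(2 + 2/(4/5)) = 5*(2 + (5/4)*2) = 5*(2 + 5/2) = 5*(9/2) = 45/2 ≈ 22.500)
c*5600 = (45/2)*5600 = 126000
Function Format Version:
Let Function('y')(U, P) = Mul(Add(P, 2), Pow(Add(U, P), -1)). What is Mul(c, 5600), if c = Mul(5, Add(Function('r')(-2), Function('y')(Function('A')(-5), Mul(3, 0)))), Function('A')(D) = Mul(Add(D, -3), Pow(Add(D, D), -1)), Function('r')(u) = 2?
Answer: 126000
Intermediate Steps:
Function('A')(D) = Mul(Rational(1, 2), Pow(D, -1), Add(-3, D)) (Function('A')(D) = Mul(Add(-3, D), Pow(Mul(2, D), -1)) = Mul(Add(-3, D), Mul(Rational(1, 2), Pow(D, -1))) = Mul(Rational(1, 2), Pow(D, -1), Add(-3, D)))
Function('y')(U, P) = Mul(Pow(Add(P, U), -1), Add(2, P)) (Function('y')(U, P) = Mul(Add(2, P), Pow(Add(P, U), -1)) = Mul(Pow(Add(P, U), -1), Add(2, P)))
c = Rational(45, 2) (c = Mul(5, Add(2, Mul(Pow(Add(Mul(3, 0), Mul(Rational(1, 2), Pow(-5, -1), Add(-3, -5))), -1), Add(2, Mul(3, 0))))) = Mul(5, Add(2, Mul(Pow(Add(0, Mul(Rational(1, 2), Rational(-1, 5), -8)), -1), Add(2, 0)))) = Mul(5, Add(2, Mul(Pow(Add(0, Rational(4, 5)), -1), 2))) = Mul(5, Add(2, Mul(Pow(Rational(4, 5), -1), 2))) = Mul(5, Add(2, Mul(Rational(5, 4), 2))) = Mul(5, Add(2, Rational(5, 2))) = Mul(5, Rational(9, 2)) = Rational(45, 2) ≈ 22.500)
Mul(c, 5600) = Mul(Rational(45, 2), 5600) = 126000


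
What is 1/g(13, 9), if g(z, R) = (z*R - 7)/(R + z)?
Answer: ⅕ ≈ 0.20000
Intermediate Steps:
g(z, R) = (-7 + R*z)/(R + z) (g(z, R) = (R*z - 7)/(R + z) = (-7 + R*z)/(R + z))
1/g(13, 9) = 1/((-7 + 9*13)/(9 + 13)) = 1/((-7 + 117)/22) = 1/((1/22)*110) = 1/5 = ⅕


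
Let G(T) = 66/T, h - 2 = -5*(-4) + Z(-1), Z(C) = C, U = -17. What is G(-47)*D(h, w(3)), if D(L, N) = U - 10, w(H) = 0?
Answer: 1782/47 ≈ 37.915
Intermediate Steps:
h = 21 (h = 2 + (-5*(-4) - 1) = 2 + (20 - 1) = 2 + 19 = 21)
D(L, N) = -27 (D(L, N) = -17 - 10 = -27)
G(-47)*D(h, w(3)) = (66/(-47))*(-27) = (66*(-1/47))*(-27) = -66/47*(-27) = 1782/47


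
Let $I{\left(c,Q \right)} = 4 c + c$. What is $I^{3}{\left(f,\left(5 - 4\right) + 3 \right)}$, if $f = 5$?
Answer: $15625$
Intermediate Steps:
$I{\left(c,Q \right)} = 5 c$
$I^{3}{\left(f,\left(5 - 4\right) + 3 \right)} = \left(5 \cdot 5\right)^{3} = 25^{3} = 15625$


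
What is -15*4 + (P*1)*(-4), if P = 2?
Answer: -68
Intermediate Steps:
-15*4 + (P*1)*(-4) = -15*4 + (2*1)*(-4) = -60 + 2*(-4) = -60 - 8 = -68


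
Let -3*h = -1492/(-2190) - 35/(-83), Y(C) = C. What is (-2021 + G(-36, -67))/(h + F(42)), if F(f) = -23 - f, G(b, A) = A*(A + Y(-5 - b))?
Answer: -106608105/17822818 ≈ -5.9816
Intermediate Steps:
G(b, A) = A*(-5 + A - b) (G(b, A) = A*(A + (-5 - b)) = A*(-5 + A - b))
h = -100243/272655 (h = -(-1492/(-2190) - 35/(-83))/3 = -(-1492*(-1/2190) - 35*(-1/83))/3 = -(746/1095 + 35/83)/3 = -⅓*100243/90885 = -100243/272655 ≈ -0.36766)
(-2021 + G(-36, -67))/(h + F(42)) = (-2021 - 67*(-5 - 67 - 1*(-36)))/(-100243/272655 + (-23 - 1*42)) = (-2021 - 67*(-5 - 67 + 36))/(-100243/272655 + (-23 - 42)) = (-2021 - 67*(-36))/(-100243/272655 - 65) = (-2021 + 2412)/(-17822818/272655) = 391*(-272655/17822818) = -106608105/17822818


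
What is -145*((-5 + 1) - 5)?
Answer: 1305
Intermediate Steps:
-145*((-5 + 1) - 5) = -145*(-4 - 5) = -145*(-9) = 1305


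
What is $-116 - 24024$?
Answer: $-24140$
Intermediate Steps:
$-116 - 24024 = -24140$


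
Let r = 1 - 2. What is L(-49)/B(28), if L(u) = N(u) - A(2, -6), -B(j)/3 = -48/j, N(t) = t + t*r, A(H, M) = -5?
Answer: 35/36 ≈ 0.97222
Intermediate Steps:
r = -1
N(t) = 0 (N(t) = t + t*(-1) = t - t = 0)
B(j) = 144/j (B(j) = -(-144)/j = 144/j)
L(u) = 5 (L(u) = 0 - 1*(-5) = 0 + 5 = 5)
L(-49)/B(28) = 5/((144/28)) = 5/((144*(1/28))) = 5/(36/7) = 5*(7/36) = 35/36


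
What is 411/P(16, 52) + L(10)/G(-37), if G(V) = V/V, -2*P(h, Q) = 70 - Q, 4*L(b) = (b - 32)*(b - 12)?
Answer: -104/3 ≈ -34.667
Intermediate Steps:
L(b) = (-32 + b)*(-12 + b)/4 (L(b) = ((b - 32)*(b - 12))/4 = ((-32 + b)*(-12 + b))/4 = (-32 + b)*(-12 + b)/4)
P(h, Q) = -35 + Q/2 (P(h, Q) = -(70 - Q)/2 = -35 + Q/2)
G(V) = 1
411/P(16, 52) + L(10)/G(-37) = 411/(-35 + (½)*52) + (96 - 11*10 + (¼)*10²)/1 = 411/(-35 + 26) + (96 - 110 + (¼)*100)*1 = 411/(-9) + (96 - 110 + 25)*1 = 411*(-⅑) + 11*1 = -137/3 + 11 = -104/3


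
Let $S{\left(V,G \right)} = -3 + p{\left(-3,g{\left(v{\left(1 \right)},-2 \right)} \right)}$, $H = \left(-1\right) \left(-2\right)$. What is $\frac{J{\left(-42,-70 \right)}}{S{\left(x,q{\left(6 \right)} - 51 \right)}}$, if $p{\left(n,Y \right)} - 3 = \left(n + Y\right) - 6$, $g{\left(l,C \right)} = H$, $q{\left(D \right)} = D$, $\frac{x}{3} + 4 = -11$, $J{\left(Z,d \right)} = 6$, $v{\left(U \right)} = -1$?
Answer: $- \frac{6}{7} \approx -0.85714$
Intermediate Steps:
$x = -45$ ($x = -12 + 3 \left(-11\right) = -12 - 33 = -45$)
$H = 2$
$g{\left(l,C \right)} = 2$
$p{\left(n,Y \right)} = -3 + Y + n$ ($p{\left(n,Y \right)} = 3 - \left(6 - Y - n\right) = 3 + \left(-6 + Y + n\right) = -3 + Y + n$)
$S{\left(V,G \right)} = -7$ ($S{\left(V,G \right)} = -3 - 4 = -7$)
$\frac{J{\left(-42,-70 \right)}}{S{\left(x,q{\left(6 \right)} - 51 \right)}} = \frac{6}{-7} = 6 \left(- \frac{1}{7}\right) = - \frac{6}{7}$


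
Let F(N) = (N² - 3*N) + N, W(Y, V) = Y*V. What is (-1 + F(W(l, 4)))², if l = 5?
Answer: 128881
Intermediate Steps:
W(Y, V) = V*Y
F(N) = N² - 2*N
(-1 + F(W(l, 4)))² = (-1 + (4*5)*(-2 + 4*5))² = (-1 + 20*(-2 + 20))² = (-1 + 20*18)² = (-1 + 360)² = 359² = 128881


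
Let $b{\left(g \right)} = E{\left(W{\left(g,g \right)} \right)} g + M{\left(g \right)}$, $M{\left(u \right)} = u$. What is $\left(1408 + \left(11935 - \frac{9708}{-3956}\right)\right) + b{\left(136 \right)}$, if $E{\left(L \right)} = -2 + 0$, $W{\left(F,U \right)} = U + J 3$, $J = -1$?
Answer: $\frac{13064150}{989} \approx 13209.0$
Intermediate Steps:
$W{\left(F,U \right)} = -3 + U$ ($W{\left(F,U \right)} = U - 3 = -3 + U$)
$E{\left(L \right)} = -2$
$b{\left(g \right)} = - g$ ($b{\left(g \right)} = - 2 g + g = - g$)
$\left(1408 + \left(11935 - \frac{9708}{-3956}\right)\right) + b{\left(136 \right)} = \left(1408 + \left(11935 - \frac{9708}{-3956}\right)\right) - 136 = \left(1408 + \left(11935 - 9708 \left(- \frac{1}{3956}\right)\right)\right) - 136 = \left(1408 + \left(11935 - - \frac{2427}{989}\right)\right) - 136 = \left(1408 + \left(11935 + \frac{2427}{989}\right)\right) - 136 = \left(1408 + \frac{11806142}{989}\right) - 136 = \frac{13198654}{989} - 136 = \frac{13064150}{989}$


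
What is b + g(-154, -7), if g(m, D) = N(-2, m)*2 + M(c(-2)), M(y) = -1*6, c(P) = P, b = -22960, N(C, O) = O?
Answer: -23274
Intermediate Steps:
M(y) = -6
g(m, D) = -6 + 2*m (g(m, D) = m*2 - 6 = 2*m - 6 = -6 + 2*m)
b + g(-154, -7) = -22960 + (-6 + 2*(-154)) = -22960 + (-6 - 308) = -22960 - 314 = -23274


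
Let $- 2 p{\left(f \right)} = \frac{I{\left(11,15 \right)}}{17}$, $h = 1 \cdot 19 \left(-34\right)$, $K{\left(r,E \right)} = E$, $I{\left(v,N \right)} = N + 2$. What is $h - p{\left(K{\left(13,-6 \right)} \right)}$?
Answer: $- \frac{1291}{2} \approx -645.5$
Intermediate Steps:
$I{\left(v,N \right)} = 2 + N$
$h = -646$ ($h = 19 \left(-34\right) = -646$)
$p{\left(f \right)} = - \frac{1}{2}$ ($p{\left(f \right)} = - \frac{\left(2 + 15\right) \frac{1}{17}}{2} = - \frac{17 \cdot \frac{1}{17}}{2} = \left(- \frac{1}{2}\right) 1 = - \frac{1}{2}$)
$h - p{\left(K{\left(13,-6 \right)} \right)} = -646 - - \frac{1}{2} = -646 + \frac{1}{2} = - \frac{1291}{2}$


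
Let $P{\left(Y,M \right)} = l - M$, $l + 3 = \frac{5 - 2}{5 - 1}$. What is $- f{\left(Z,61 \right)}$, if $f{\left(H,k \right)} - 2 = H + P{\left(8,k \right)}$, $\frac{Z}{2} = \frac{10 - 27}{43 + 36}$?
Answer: $\frac{19491}{316} \approx 61.68$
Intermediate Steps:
$l = - \frac{9}{4}$ ($l = -3 + \frac{5 - 2}{5 - 1} = -3 + \frac{3}{4} = - \frac{9}{4} \approx -2.25$)
$P{\left(Y,M \right)} = - \frac{9}{4} - M$
$Z = - \frac{34}{79}$ ($Z = 2 \frac{10 - 27}{43 + 36} = 2 \left(- \frac{17}{79}\right) = - \frac{34}{79} \approx -0.43038$)
$f{\left(H,k \right)} = - \frac{1}{4} + H - k$ ($f{\left(H,k \right)} = 2 - \left(\frac{9}{4} + k - H\right) = - \frac{1}{4} + H - k$)
$- f{\left(Z,61 \right)} = - (- \frac{1}{4} - \frac{34}{79} - 61) = \left(-1\right) \left(- \frac{19491}{316}\right) = \frac{19491}{316}$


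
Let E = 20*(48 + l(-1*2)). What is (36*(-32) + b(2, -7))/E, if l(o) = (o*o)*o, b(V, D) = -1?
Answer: -1153/800 ≈ -1.4412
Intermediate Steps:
l(o) = o³ (l(o) = o²*o = o³)
E = 800 (E = 20*(48 + (-1*2)³) = 20*(48 + (-2)³) = 20*(48 - 8) = 20*40 = 800)
(36*(-32) + b(2, -7))/E = (36*(-32) - 1)/800 = (-1152 - 1)*(1/800) = -1153*1/800 = -1153/800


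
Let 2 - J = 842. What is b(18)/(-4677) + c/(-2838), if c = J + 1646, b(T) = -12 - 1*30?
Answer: -608411/2212221 ≈ -0.27502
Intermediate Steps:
J = -840 (J = 2 - 1*842 = 2 - 842 = -840)
b(T) = -42 (b(T) = -12 - 30 = -42)
c = 806 (c = -840 + 1646 = 806)
b(18)/(-4677) + c/(-2838) = -42/(-4677) + 806/(-2838) = -42*(-1/4677) + 806*(-1/2838) = 14/1559 - 403/1419 = -608411/2212221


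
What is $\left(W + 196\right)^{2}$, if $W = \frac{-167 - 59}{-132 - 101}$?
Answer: $\frac{2106259236}{54289} \approx 38797.0$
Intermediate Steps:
$W = \frac{226}{233}$ ($W = - \frac{226}{-233} = \left(-226\right) \left(- \frac{1}{233}\right) = \frac{226}{233} \approx 0.96996$)
$\left(W + 196\right)^{2} = \left(\frac{226}{233} + 196\right)^{2} = \left(\frac{45894}{233}\right)^{2} = \frac{2106259236}{54289}$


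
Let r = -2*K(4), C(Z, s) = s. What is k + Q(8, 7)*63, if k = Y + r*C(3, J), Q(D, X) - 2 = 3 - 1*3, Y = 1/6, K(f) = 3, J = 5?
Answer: 577/6 ≈ 96.167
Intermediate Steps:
Y = ⅙ ≈ 0.16667
Q(D, X) = 2 (Q(D, X) = 2 + (3 - 1*3) = 2 + (3 - 3) = 2 + 0 = 2)
r = -6 (r = -2*3 = -6)
k = -179/6 (k = ⅙ - 6*5 = ⅙ - 30 = -179/6 ≈ -29.833)
k + Q(8, 7)*63 = -179/6 + 2*63 = -179/6 + 126 = 577/6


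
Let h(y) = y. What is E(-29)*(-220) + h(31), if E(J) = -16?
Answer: 3551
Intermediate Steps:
E(-29)*(-220) + h(31) = -16*(-220) + 31 = 3520 + 31 = 3551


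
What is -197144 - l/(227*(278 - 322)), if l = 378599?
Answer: -1968695673/9988 ≈ -1.9711e+5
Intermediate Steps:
-197144 - l/(227*(278 - 322)) = -197144 - 378599/(227*(278 - 322)) = -197144 - 378599/(227*(-44)) = -197144 - 378599/(-9988) = -197144 - 378599*(-1)/9988 = -197144 - 1*(-378599/9988) = -197144 + 378599/9988 = -1968695673/9988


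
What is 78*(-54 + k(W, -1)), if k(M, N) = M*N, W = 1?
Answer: -4290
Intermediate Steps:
78*(-54 + k(W, -1)) = 78*(-54 + 1*(-1)) = 78*(-54 - 1) = 78*(-55) = -4290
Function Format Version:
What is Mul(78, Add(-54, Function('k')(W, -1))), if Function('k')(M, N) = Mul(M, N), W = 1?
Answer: -4290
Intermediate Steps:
Mul(78, Add(-54, Function('k')(W, -1))) = Mul(78, Add(-54, Mul(1, -1))) = Mul(78, Add(-54, -1)) = Mul(78, -55) = -4290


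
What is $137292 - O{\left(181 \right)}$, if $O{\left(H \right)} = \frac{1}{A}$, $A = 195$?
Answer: $\frac{26771939}{195} \approx 1.3729 \cdot 10^{5}$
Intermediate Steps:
$O{\left(H \right)} = \frac{1}{195}$
$137292 - O{\left(181 \right)} = 137292 - \frac{1}{195} = \frac{26771939}{195}$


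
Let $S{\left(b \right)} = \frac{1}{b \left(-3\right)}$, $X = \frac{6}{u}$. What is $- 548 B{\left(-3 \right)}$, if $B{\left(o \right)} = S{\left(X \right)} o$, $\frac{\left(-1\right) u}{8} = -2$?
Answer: $- \frac{4384}{3} \approx -1461.3$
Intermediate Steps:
$u = 16$ ($u = \left(-8\right) \left(-2\right) = 16$)
$X = \frac{3}{8}$ ($X = \frac{6}{16} = 6 \cdot \frac{1}{16} = \frac{3}{8} \approx 0.375$)
$S{\left(b \right)} = - \frac{1}{3 b}$ ($S{\left(b \right)} = \frac{1}{\left(-3\right) b} = - \frac{1}{3 b}$)
$B{\left(o \right)} = - \frac{8 o}{9}$ ($B{\left(o \right)} = - \frac{1}{3 \cdot \frac{3}{8}} o = \left(- \frac{1}{3}\right) \frac{8}{3} o = - \frac{8 o}{9}$)
$- 548 B{\left(-3 \right)} = - 548 \left(\left(- \frac{8}{9}\right) \left(-3\right)\right) = \left(-548\right) \frac{8}{3} = - \frac{4384}{3}$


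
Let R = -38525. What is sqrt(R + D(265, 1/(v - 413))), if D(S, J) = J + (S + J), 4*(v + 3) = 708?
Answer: I*sqrt(2185449938)/239 ≈ 195.6*I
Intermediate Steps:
v = 174 (v = -3 + (1/4)*708 = -3 + 177 = 174)
D(S, J) = S + 2*J (D(S, J) = J + (J + S) = S + 2*J)
sqrt(R + D(265, 1/(v - 413))) = sqrt(-38525 + (265 + 2/(174 - 413))) = sqrt(-38525 + (265 + 2/(-239))) = sqrt(-38525 + (265 + 2*(-1/239))) = sqrt(-38525 + (265 - 2/239)) = sqrt(-38525 + 63333/239) = sqrt(-9144142/239) = I*sqrt(2185449938)/239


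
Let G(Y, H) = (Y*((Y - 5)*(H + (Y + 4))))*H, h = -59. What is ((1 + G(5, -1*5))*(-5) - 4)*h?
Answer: 531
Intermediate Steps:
G(Y, H) = H*Y*(-5 + Y)*(4 + H + Y) (G(Y, H) = (Y*((-5 + Y)*(H + (4 + Y))))*H = (Y*((-5 + Y)*(4 + H + Y)))*H = (Y*(-5 + Y)*(4 + H + Y))*H = H*Y*(-5 + Y)*(4 + H + Y))
((1 + G(5, -1*5))*(-5) - 4)*h = ((1 - 1*5*5*(-20 + 5² - 1*5 - (-5)*5 - 1*5*5))*(-5) - 4)*(-59) = ((1 - 5*5*(-20 + 25 - 5 - 5*(-5) - 5*5))*(-5) - 4)*(-59) = ((1 - 5*5*(-20 + 25 - 5 + 25 - 25))*(-5) - 4)*(-59) = ((1 - 5*5*0)*(-5) - 4)*(-59) = ((1 + 0)*(-5) - 4)*(-59) = (1*(-5) - 4)*(-59) = (-5 - 4)*(-59) = -9*(-59) = 531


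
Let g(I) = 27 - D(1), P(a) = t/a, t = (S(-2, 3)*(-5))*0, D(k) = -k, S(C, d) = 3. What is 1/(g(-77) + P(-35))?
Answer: 1/28 ≈ 0.035714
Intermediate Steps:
t = 0 (t = (3*(-5))*0 = -15*0 = 0)
P(a) = 0 (P(a) = 0/a = 0)
g(I) = 28 (g(I) = 27 - (-1) = 27 - 1*(-1) = 27 + 1 = 28)
1/(g(-77) + P(-35)) = 1/(28 + 0) = 1/28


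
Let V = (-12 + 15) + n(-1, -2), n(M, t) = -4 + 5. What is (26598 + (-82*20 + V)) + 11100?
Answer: 36062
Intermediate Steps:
n(M, t) = 1
V = 4 (V = (-12 + 15) + 1 = 3 + 1 = 4)
(26598 + (-82*20 + V)) + 11100 = (26598 + (-82*20 + 4)) + 11100 = (26598 + (-1640 + 4)) + 11100 = (26598 - 1636) + 11100 = 24962 + 11100 = 36062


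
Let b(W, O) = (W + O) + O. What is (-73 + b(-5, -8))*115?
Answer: -10810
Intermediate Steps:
b(W, O) = W + 2*O (b(W, O) = (O + W) + O = W + 2*O)
(-73 + b(-5, -8))*115 = (-73 + (-5 + 2*(-8)))*115 = (-73 + (-5 - 16))*115 = (-73 - 21)*115 = -94*115 = -10810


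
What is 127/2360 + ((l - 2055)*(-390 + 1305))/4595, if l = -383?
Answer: -1052806727/2168840 ≈ -485.42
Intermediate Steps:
127/2360 + ((l - 2055)*(-390 + 1305))/4595 = 127/2360 + ((-383 - 2055)*(-390 + 1305))/4595 = 127*(1/2360) - 2438*915*(1/4595) = 127/2360 - 2230770*1/4595 = 127/2360 - 446154/919 = -1052806727/2168840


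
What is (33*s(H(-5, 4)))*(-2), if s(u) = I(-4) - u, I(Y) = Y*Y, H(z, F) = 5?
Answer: -726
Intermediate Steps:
I(Y) = Y²
s(u) = 16 - u (s(u) = (-4)² - u = 16 - u)
(33*s(H(-5, 4)))*(-2) = (33*(16 - 1*5))*(-2) = (33*(16 - 5))*(-2) = (33*11)*(-2) = 363*(-2) = -726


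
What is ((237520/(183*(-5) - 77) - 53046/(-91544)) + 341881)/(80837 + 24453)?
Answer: 96953394127/29879870056 ≈ 3.2448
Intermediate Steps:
((237520/(183*(-5) - 77) - 53046/(-91544)) + 341881)/(80837 + 24453) = ((237520/(-915 - 77) - 53046*(-1/91544)) + 341881)/105290 = ((237520/(-992) + 26523/45772) + 341881)*(1/105290) = ((237520*(-1/992) + 26523/45772) + 341881)*(1/105290) = ((-14845/62 + 26523/45772) + 341881)*(1/105290) = (-338920457/1418932 + 341881)*(1/105290) = (484766970635/1418932)*(1/105290) = 96953394127/29879870056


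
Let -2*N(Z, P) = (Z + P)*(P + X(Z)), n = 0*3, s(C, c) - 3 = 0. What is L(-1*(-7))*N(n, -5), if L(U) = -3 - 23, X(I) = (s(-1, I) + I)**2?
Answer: -260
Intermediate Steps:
s(C, c) = 3 (s(C, c) = 3 + 0 = 3)
X(I) = (3 + I)**2
n = 0
L(U) = -26
N(Z, P) = -(P + Z)*(P + (3 + Z)**2)/2 (N(Z, P) = -(Z + P)*(P + (3 + Z)**2)/2 = -(P + Z)*(P + (3 + Z)**2)/2)
L(-1*(-7))*N(n, -5) = -26*(-1/2*(-5)**2 - 1/2*(-5)*0 - 1/2*(-5)*(3 + 0)**2 - 1/2*0*(3 + 0)**2) = -26*(-1/2*25 + 0 - 1/2*(-5)*3**2 - 1/2*0*3**2) = -26*(-25/2 + 0 - 1/2*(-5)*9 - 1/2*0*9) = -26*(-25/2 + 0 + 45/2 + 0) = -26*10 = -260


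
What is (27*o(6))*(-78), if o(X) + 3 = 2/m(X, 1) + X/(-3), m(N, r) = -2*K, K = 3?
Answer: 11232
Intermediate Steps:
m(N, r) = -6 (m(N, r) = -2*3 = -6)
o(X) = -10/3 - X/3 (o(X) = -3 + (2/(-6) + X/(-3)) = -3 + (2*(-⅙) + X*(-⅓)) = -3 + (-⅓ - X/3) = -10/3 - X/3)
(27*o(6))*(-78) = (27*(-10/3 - ⅓*6))*(-78) = (27*(-10/3 - 2))*(-78) = (27*(-16/3))*(-78) = -144*(-78) = 11232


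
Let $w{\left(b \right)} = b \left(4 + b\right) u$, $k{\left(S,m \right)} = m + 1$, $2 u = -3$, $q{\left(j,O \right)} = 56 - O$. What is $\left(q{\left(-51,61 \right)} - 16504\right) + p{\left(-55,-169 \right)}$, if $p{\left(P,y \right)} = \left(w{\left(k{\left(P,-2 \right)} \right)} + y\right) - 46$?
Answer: $- \frac{33439}{2} \approx -16720.0$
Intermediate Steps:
$u = - \frac{3}{2}$ ($u = \frac{1}{2} \left(-3\right) = - \frac{3}{2} \approx -1.5$)
$k{\left(S,m \right)} = 1 + m$
$w{\left(b \right)} = b \left(-6 - \frac{3 b}{2}\right)$ ($w{\left(b \right)} = b \left(4 + b\right) \left(- \frac{3}{2}\right) = b \left(-6 - \frac{3 b}{2}\right)$)
$p{\left(P,y \right)} = - \frac{83}{2} + y$ ($p{\left(P,y \right)} = \left(- \frac{3 \left(1 - 2\right) \left(4 + \left(1 - 2\right)\right)}{2} + y\right) - 46 = \left(\left(- \frac{3}{2}\right) \left(-1\right) \left(4 - 1\right) + y\right) - 46 = \left(\left(- \frac{3}{2}\right) \left(-1\right) 3 + y\right) - 46 = \left(\frac{9}{2} + y\right) - 46 = - \frac{83}{2} + y$)
$\left(q{\left(-51,61 \right)} - 16504\right) + p{\left(-55,-169 \right)} = \left(\left(56 - 61\right) - 16504\right) - \frac{421}{2} = \left(-5 - 16504\right) - \frac{421}{2} = -16509 - \frac{421}{2} = - \frac{33439}{2}$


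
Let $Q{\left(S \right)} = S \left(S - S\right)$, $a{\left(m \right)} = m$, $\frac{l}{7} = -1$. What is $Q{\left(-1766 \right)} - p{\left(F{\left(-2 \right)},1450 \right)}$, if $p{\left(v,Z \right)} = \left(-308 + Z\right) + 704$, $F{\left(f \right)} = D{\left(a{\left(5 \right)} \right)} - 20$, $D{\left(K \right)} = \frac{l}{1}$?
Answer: $-1846$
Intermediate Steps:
$l = -7$ ($l = 7 \left(-1\right) = -7$)
$D{\left(K \right)} = -7$ ($D{\left(K \right)} = - \frac{7}{1} = \left(-7\right) 1 = -7$)
$Q{\left(S \right)} = 0$ ($Q{\left(S \right)} = S 0 = 0$)
$F{\left(f \right)} = -27$ ($F{\left(f \right)} = -7 - 20 = -27$)
$p{\left(v,Z \right)} = 396 + Z$
$Q{\left(-1766 \right)} - p{\left(F{\left(-2 \right)},1450 \right)} = 0 - \left(396 + 1450\right) = 0 - 1846 = -1846$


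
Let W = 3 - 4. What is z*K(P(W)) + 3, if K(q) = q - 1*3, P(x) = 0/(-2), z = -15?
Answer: 48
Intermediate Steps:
W = -1
P(x) = 0 (P(x) = 0*(-½) = 0)
K(q) = -3 + q (K(q) = q - 3 = -3 + q)
z*K(P(W)) + 3 = -15*(-3 + 0) + 3 = -15*(-3) + 3 = 45 + 3 = 48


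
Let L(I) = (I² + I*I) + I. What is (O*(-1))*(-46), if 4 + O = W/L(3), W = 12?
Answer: -1104/7 ≈ -157.71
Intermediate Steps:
L(I) = I + 2*I² (L(I) = (I² + I²) + I = 2*I² + I = I + 2*I²)
O = -24/7 (O = -4 + 12/((3*(1 + 2*3))) = -4 + 12/((3*(1 + 6))) = -4 + 12/((3*7)) = -4 + 12/21 = -4 + 12*(1/21) = -4 + 4/7 = -24/7 ≈ -3.4286)
(O*(-1))*(-46) = -24/7*(-1)*(-46) = (24/7)*(-46) = -1104/7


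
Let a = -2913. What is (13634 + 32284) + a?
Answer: 43005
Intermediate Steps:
(13634 + 32284) + a = (13634 + 32284) - 2913 = 45918 - 2913 = 43005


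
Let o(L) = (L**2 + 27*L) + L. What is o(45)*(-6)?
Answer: -19710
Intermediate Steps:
o(L) = L**2 + 28*L
o(45)*(-6) = (45*(28 + 45))*(-6) = (45*73)*(-6) = 3285*(-6) = -19710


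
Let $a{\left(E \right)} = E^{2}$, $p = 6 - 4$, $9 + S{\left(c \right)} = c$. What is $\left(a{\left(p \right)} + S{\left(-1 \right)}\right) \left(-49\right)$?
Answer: $294$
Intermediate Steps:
$S{\left(c \right)} = -9 + c$
$p = 2$ ($p = 6 - 4 = 2$)
$\left(a{\left(p \right)} + S{\left(-1 \right)}\right) \left(-49\right) = \left(2^{2} - 10\right) \left(-49\right) = \left(4 - 10\right) \left(-49\right) = \left(-6\right) \left(-49\right) = 294$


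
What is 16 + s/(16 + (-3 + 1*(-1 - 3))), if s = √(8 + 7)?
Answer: 16 + √15/9 ≈ 16.430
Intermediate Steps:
s = √15 ≈ 3.8730
16 + s/(16 + (-3 + 1*(-1 - 3))) = 16 + √15/(16 + (-3 + 1*(-1 - 3))) = 16 + √15/(16 + (-3 + 1*(-4))) = 16 + √15/(16 + (-3 - 4)) = 16 + √15/(16 - 7) = 16 + √15/9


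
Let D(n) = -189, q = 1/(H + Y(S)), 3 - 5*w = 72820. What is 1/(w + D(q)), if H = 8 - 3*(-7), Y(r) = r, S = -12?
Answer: -5/73762 ≈ -6.7786e-5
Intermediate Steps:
w = -72817/5 (w = 3/5 - 1/5*72820 = 3/5 - 14564 = -72817/5 ≈ -14563.)
H = 29 (H = 8 + 21 = 29)
q = 1/17 (q = 1/(29 - 12) = 1/17 ≈ 0.058824)
1/(w + D(q)) = 1/(-72817/5 - 189) = 1/(-73762/5) = -5/73762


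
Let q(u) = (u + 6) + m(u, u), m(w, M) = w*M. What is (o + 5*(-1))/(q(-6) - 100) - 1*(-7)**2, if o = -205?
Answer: -1463/32 ≈ -45.719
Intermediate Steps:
m(w, M) = M*w
q(u) = 6 + u + u**2 (q(u) = (u + 6) + u*u = (6 + u) + u**2 = 6 + u + u**2)
(o + 5*(-1))/(q(-6) - 100) - 1*(-7)**2 = (-205 + 5*(-1))/((6 - 6 + (-6)**2) - 100) - 1*(-7)**2 = (-205 - 5)/((6 - 6 + 36) - 100) - 1*49 = -210/(36 - 100) - 49 = -210/(-64) - 49 = -210*(-1/64) - 49 = 105/32 - 49 = -1463/32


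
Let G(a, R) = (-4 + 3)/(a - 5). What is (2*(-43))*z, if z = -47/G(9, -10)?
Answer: -16168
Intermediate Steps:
G(a, R) = -1/(-5 + a)
z = 188 (z = -47/((-1/(-5 + 9))) = -47/((-1/4)) = -47/((-1*1/4)) = -47/(-1/4) = -47*(-4) = 188)
(2*(-43))*z = (2*(-43))*188 = -86*188 = -16168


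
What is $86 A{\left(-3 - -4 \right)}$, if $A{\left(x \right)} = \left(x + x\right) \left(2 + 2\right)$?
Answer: $688$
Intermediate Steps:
$A{\left(x \right)} = 8 x$ ($A{\left(x \right)} = 2 x 4 = 8 x$)
$86 A{\left(-3 - -4 \right)} = 86 \cdot 8 \left(-3 - -4\right) = 86 \cdot 8 \left(-3 + 4\right) = 86 \cdot 8 \cdot 1 = 86 \cdot 8 = 688$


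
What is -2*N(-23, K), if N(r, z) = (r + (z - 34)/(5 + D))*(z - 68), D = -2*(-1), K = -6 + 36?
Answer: -12540/7 ≈ -1791.4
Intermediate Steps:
K = 30
D = 2
N(r, z) = (-68 + z)*(-34/7 + r + z/7) (N(r, z) = (r + (z - 34)/(5 + 2))*(z - 68) = (r + (-34 + z)/7)*(-68 + z) = (r + (-34 + z)*(⅐))*(-68 + z) = (r + (-34/7 + z/7))*(-68 + z) = (-34/7 + r + z/7)*(-68 + z) = (-68 + z)*(-34/7 + r + z/7))
-2*N(-23, K) = -2*(2312/7 - 68*(-23) - 102/7*30 + (⅐)*30² - 23*30) = -2*(2312/7 + 1564 - 3060/7 + (⅐)*900 - 690) = -2*(2312/7 + 1564 - 3060/7 + 900/7 - 690) = -2*6270/7 = -12540/7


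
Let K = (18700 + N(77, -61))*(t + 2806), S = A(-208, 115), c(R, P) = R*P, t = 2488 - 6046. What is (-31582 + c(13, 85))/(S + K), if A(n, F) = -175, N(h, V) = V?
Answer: 30477/14016703 ≈ 0.0021743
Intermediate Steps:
t = -3558
c(R, P) = P*R
S = -175
K = -14016528 (K = (18700 - 61)*(-3558 + 2806) = 18639*(-752) = -14016528)
(-31582 + c(13, 85))/(S + K) = (-31582 + 85*13)/(-175 - 14016528) = (-31582 + 1105)/(-14016703) = -30477*(-1/14016703) = 30477/14016703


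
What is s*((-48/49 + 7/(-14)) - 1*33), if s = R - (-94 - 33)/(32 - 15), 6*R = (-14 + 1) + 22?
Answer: -1030595/3332 ≈ -309.30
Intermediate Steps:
R = 3/2 (R = ((-14 + 1) + 22)/6 = (-13 + 22)/6 = (1/6)*9 = 3/2 ≈ 1.5000)
s = 305/34 (s = 3/2 - (-94 - 33)/(32 - 15) = 3/2 - (-127)/17 = 3/2 - 1*(-127/17) = 3/2 + 127/17 = 305/34 ≈ 8.9706)
s*((-48/49 + 7/(-14)) - 1*33) = 305*((-48/49 + 7/(-14)) - 1*33)/34 = 305*((-48*1/49 + 7*(-1/14)) - 33)/34 = 305*((-48/49 - 1/2) - 33)/34 = 305*(-145/98 - 33)/34 = (305/34)*(-3379/98) = -1030595/3332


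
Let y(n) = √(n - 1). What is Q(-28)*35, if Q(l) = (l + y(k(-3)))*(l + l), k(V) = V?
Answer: 54880 - 3920*I ≈ 54880.0 - 3920.0*I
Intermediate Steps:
y(n) = √(-1 + n)
Q(l) = 2*l*(l + 2*I) (Q(l) = (l + √(-1 - 3))*(l + l) = (l + √(-4))*(2*l) = (l + 2*I)*(2*l) = 2*l*(l + 2*I))
Q(-28)*35 = (2*(-28)*(-28 + 2*I))*35 = (1568 - 112*I)*35 = 54880 - 3920*I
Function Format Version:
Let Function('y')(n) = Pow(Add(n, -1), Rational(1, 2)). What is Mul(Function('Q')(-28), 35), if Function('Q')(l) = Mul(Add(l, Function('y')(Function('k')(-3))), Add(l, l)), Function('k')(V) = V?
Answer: Add(54880, Mul(-3920, I)) ≈ Add(54880., Mul(-3920.0, I))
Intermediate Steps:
Function('y')(n) = Pow(Add(-1, n), Rational(1, 2))
Function('Q')(l) = Mul(2, l, Add(l, Mul(2, I))) (Function('Q')(l) = Mul(Add(l, Pow(Add(-1, -3), Rational(1, 2))), Add(l, l)) = Mul(Add(l, Pow(-4, Rational(1, 2))), Mul(2, l)) = Mul(Add(l, Mul(2, I)), Mul(2, l)) = Mul(2, l, Add(l, Mul(2, I))))
Mul(Function('Q')(-28), 35) = Mul(Mul(2, -28, Add(-28, Mul(2, I))), 35) = Mul(Add(1568, Mul(-112, I)), 35) = Add(54880, Mul(-3920, I))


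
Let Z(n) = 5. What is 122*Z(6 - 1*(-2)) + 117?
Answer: 727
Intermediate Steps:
122*Z(6 - 1*(-2)) + 117 = 122*5 + 117 = 610 + 117 = 727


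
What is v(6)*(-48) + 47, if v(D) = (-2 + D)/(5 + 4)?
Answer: 77/3 ≈ 25.667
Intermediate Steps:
v(D) = -2/9 + D/9 (v(D) = (-2 + D)/9 = (-2 + D)*(⅑) = -2/9 + D/9)
v(6)*(-48) + 47 = (-2/9 + (⅑)*6)*(-48) + 47 = (-2/9 + ⅔)*(-48) + 47 = (4/9)*(-48) + 47 = -64/3 + 47 = 77/3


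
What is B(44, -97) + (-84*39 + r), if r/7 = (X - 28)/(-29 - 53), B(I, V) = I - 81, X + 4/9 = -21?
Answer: -2441879/738 ≈ -3308.8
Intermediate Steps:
X = -193/9 (X = -4/9 - 21 = -193/9 ≈ -21.444)
B(I, V) = -81 + I
r = 3115/738 (r = 7*((-193/9 - 28)/(-29 - 53)) = 7*(-445/9/(-82)) = 7*(-445/9*(-1/82)) = 7*(445/738) = 3115/738 ≈ 4.2209)
B(44, -97) + (-84*39 + r) = (-81 + 44) + (-84*39 + 3115/738) = -37 + (-3276 + 3115/738) = -37 - 2414573/738 = -2441879/738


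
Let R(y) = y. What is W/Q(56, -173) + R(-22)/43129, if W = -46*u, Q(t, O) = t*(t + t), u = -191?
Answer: 189396705/135252544 ≈ 1.4003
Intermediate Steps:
Q(t, O) = 2*t**2 (Q(t, O) = t*(2*t) = 2*t**2)
W = 8786 (W = -46*(-191) = 8786)
W/Q(56, -173) + R(-22)/43129 = 8786/((2*56**2)) - 22/43129 = 8786/((2*3136)) - 22*1/43129 = 8786/6272 - 22/43129 = 8786*(1/6272) - 22/43129 = 4393/3136 - 22/43129 = 189396705/135252544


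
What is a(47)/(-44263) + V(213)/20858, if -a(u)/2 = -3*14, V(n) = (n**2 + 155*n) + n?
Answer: 3477186939/923237654 ≈ 3.7663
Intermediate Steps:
V(n) = n**2 + 156*n
a(u) = 84 (a(u) = -(-6)*14 = -2*(-42) = 84)
a(47)/(-44263) + V(213)/20858 = 84/(-44263) + (213*(156 + 213))/20858 = 84*(-1/44263) + (213*369)*(1/20858) = -84/44263 + 78597*(1/20858) = -84/44263 + 78597/20858 = 3477186939/923237654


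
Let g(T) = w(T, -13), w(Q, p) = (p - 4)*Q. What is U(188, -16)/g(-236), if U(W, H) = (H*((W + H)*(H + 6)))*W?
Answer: 1293440/1003 ≈ 1289.6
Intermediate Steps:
w(Q, p) = Q*(-4 + p) (w(Q, p) = (-4 + p)*Q = Q*(-4 + p))
g(T) = -17*T (g(T) = T*(-4 - 13) = T*(-17) = -17*T)
U(W, H) = H*W*(6 + H)*(H + W) (U(W, H) = (H*((H + W)*(6 + H)))*W = (H*((6 + H)*(H + W)))*W = (H*(6 + H)*(H + W))*W = H*W*(6 + H)*(H + W))
U(188, -16)/g(-236) = (-16*188*((-16)² + 6*(-16) + 6*188 - 16*188))/((-17*(-236))) = -16*188*(256 - 96 + 1128 - 3008)/4012 = -16*188*(-1720)*(1/4012) = 5173760*(1/4012) = 1293440/1003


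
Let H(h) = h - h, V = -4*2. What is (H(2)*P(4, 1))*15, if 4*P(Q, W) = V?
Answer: 0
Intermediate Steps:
V = -8
P(Q, W) = -2 (P(Q, W) = (¼)*(-8) = -2)
H(h) = 0
(H(2)*P(4, 1))*15 = (0*(-2))*15 = 0*15 = 0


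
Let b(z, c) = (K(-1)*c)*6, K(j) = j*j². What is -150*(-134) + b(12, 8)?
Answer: 20052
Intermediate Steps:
K(j) = j³
b(z, c) = -6*c (b(z, c) = ((-1)³*c)*6 = -c*6 = -6*c)
-150*(-134) + b(12, 8) = -150*(-134) - 6*8 = 20100 - 48 = 20052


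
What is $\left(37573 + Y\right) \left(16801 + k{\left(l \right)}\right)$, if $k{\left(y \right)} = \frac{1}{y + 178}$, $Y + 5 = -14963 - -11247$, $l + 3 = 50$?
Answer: $\frac{42656070184}{75} \approx 5.6875 \cdot 10^{8}$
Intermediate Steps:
$l = 47$ ($l = -3 + 50 = 47$)
$Y = -3721$ ($Y = -5 - 3716 = -3721$)
$k{\left(y \right)} = \frac{1}{178 + y}$
$\left(37573 + Y\right) \left(16801 + k{\left(l \right)}\right) = \left(37573 - 3721\right) \left(16801 + \frac{1}{178 + 47}\right) = 33852 \left(16801 + \frac{1}{225}\right) = 33852 \cdot \frac{3780226}{225} = \frac{42656070184}{75}$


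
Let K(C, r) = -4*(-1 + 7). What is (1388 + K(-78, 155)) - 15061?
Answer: -13697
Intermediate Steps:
K(C, r) = -24 (K(C, r) = -4*6 = -24)
(1388 + K(-78, 155)) - 15061 = (1388 - 24) - 15061 = 1364 - 15061 = -13697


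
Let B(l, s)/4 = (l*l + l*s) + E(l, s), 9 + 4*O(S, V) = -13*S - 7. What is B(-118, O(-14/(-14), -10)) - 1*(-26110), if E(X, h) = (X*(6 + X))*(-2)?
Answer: -20500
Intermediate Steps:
O(S, V) = -4 - 13*S/4 (O(S, V) = -9/4 + (-13*S - 7)/4 = -9/4 + (-7 - 13*S)/4 = -9/4 + (-7/4 - 13*S/4) = -4 - 13*S/4)
E(X, h) = -2*X*(6 + X)
B(l, s) = 4*l**2 - 8*l*(6 + l) + 4*l*s (B(l, s) = 4*((l*l + l*s) - 2*l*(6 + l)) = 4*((l**2 + l*s) - 2*l*(6 + l)) = 4*(l**2 + l*s - 2*l*(6 + l)) = 4*l**2 - 8*l*(6 + l) + 4*l*s)
B(-118, O(-14/(-14), -10)) - 1*(-26110) = 4*(-118)*(-12 + (-4 - (-91)/(2*(-14))) - 1*(-118)) - 1*(-26110) = 4*(-118)*(-12 + (-4 - (-91)*(-1)/(2*14)) + 118) + 26110 = 4*(-118)*(-12 + (-4 - 13/4*1) + 118) + 26110 = 4*(-118)*(-12 + (-4 - 13/4) + 118) + 26110 = 4*(-118)*(-12 - 29/4 + 118) + 26110 = 4*(-118)*(395/4) + 26110 = -46610 + 26110 = -20500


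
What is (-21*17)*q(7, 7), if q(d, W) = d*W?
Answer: -17493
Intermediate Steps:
q(d, W) = W*d
(-21*17)*q(7, 7) = (-21*17)*(7*7) = -357*49 = -17493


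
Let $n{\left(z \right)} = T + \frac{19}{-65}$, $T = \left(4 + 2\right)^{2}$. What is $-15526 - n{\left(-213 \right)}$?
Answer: $- \frac{1011511}{65} \approx -15562.0$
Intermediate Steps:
$T = 36$ ($T = 6^{2} = 36$)
$n{\left(z \right)} = \frac{2321}{65}$ ($n{\left(z \right)} = 36 + \frac{19}{-65} = 36 + 19 \left(- \frac{1}{65}\right) = 36 - \frac{19}{65} = \frac{2321}{65}$)
$-15526 - n{\left(-213 \right)} = -15526 - \frac{2321}{65} = - \frac{1011511}{65}$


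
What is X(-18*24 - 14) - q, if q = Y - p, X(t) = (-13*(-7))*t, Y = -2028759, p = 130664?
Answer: 2118837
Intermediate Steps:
X(t) = 91*t
q = -2159423 (q = -2028759 - 1*130664 = -2028759 - 130664 = -2159423)
X(-18*24 - 14) - q = 91*(-18*24 - 14) - 1*(-2159423) = 91*(-432 - 14) + 2159423 = 91*(-446) + 2159423 = -40586 + 2159423 = 2118837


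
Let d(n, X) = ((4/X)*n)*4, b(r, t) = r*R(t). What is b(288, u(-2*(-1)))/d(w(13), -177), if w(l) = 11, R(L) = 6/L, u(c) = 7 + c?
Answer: -2124/11 ≈ -193.09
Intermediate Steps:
b(r, t) = 6*r/t (b(r, t) = r*(6/t) = 6*r/t)
d(n, X) = 16*n/X (d(n, X) = (4*n/X)*4 = 16*n/X)
b(288, u(-2*(-1)))/d(w(13), -177) = (6*288/(7 - 2*(-1)))/((16*11/(-177))) = (6*288/(7 + 2))/((16*11*(-1/177))) = (6*288/9)/(-176/177) = (6*288*(⅑))*(-177/176) = 192*(-177/176) = -2124/11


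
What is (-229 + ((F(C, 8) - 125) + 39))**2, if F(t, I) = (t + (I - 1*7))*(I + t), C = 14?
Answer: 225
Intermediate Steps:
F(t, I) = (I + t)*(-7 + I + t) (F(t, I) = (t + (I - 7))*(I + t) = (t + (-7 + I))*(I + t) = (-7 + I + t)*(I + t) = (I + t)*(-7 + I + t))
(-229 + ((F(C, 8) - 125) + 39))**2 = (-229 + (((8**2 + 14**2 - 7*8 - 7*14 + 2*8*14) - 125) + 39))**2 = (-229 + (((64 + 196 - 56 - 98 + 224) - 125) + 39))**2 = (-229 + ((330 - 125) + 39))**2 = (-229 + (205 + 39))**2 = (-229 + 244)**2 = 15**2 = 225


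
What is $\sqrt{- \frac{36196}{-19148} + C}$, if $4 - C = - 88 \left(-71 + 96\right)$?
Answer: $\frac{\sqrt{50548790839}}{4787} \approx 46.967$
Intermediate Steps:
$C = 2204$ ($C = 4 - - 88 \left(-71 + 96\right) = 4 - \left(-88\right) 25 = 4 - -2200 = 4 + 2200 = 2204$)
$\sqrt{- \frac{36196}{-19148} + C} = \sqrt{- \frac{36196}{-19148} + 2204} = \sqrt{\left(-36196\right) \left(- \frac{1}{19148}\right) + 2204} = \sqrt{\frac{9049}{4787} + 2204} = \sqrt{\frac{10559597}{4787}} = \frac{\sqrt{50548790839}}{4787}$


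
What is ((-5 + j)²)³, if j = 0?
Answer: 15625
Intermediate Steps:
((-5 + j)²)³ = ((-5 + 0)²)³ = ((-5)²)³ = 25³ = 15625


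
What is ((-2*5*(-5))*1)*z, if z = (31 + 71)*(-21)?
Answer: -107100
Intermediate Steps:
z = -2142 (z = 102*(-21) = -2142)
((-2*5*(-5))*1)*z = ((-2*5*(-5))*1)*(-2142) = (-10*(-5)*1)*(-2142) = (50*1)*(-2142) = 50*(-2142) = -107100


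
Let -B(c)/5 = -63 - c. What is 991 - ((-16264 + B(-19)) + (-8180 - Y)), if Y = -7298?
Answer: 17917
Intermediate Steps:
B(c) = 315 + 5*c (B(c) = -5*(-63 - c) = 315 + 5*c)
991 - ((-16264 + B(-19)) + (-8180 - Y)) = 991 - ((-16264 + (315 + 5*(-19))) + (-8180 - 1*(-7298))) = 991 - ((-16264 + (315 - 95)) + (-8180 + 7298)) = 991 - ((-16264 + 220) - 882) = 991 - (-16044 - 882) = 991 - 1*(-16926) = 991 + 16926 = 17917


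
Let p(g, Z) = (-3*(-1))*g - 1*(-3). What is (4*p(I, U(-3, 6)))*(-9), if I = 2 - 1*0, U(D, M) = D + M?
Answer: -324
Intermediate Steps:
I = 2 (I = 2 + 0 = 2)
p(g, Z) = 3 + 3*g (p(g, Z) = 3*g + 3 = 3 + 3*g)
(4*p(I, U(-3, 6)))*(-9) = (4*(3 + 3*2))*(-9) = (4*(3 + 6))*(-9) = (4*9)*(-9) = 36*(-9) = -324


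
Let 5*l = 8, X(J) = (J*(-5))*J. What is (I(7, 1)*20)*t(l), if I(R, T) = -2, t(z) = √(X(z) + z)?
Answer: -16*I*√70 ≈ -133.87*I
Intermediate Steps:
X(J) = -5*J² (X(J) = (-5*J)*J = -5*J²)
l = 8/5 (l = (⅕)*8 = 8/5 ≈ 1.6000)
t(z) = √(z - 5*z²) (t(z) = √(-5*z² + z) = √(z - 5*z²))
(I(7, 1)*20)*t(l) = (-2*20)*√(8*(1 - 5*8/5)/5) = -40*2*√10*√(1 - 8)/5 = -40*2*I*√70/5 = -16*I*√70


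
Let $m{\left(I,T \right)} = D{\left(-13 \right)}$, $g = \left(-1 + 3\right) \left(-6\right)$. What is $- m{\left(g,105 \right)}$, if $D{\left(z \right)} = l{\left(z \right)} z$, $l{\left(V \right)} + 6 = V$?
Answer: $-247$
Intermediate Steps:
$g = -12$ ($g = 2 \left(-6\right) = -12$)
$l{\left(V \right)} = -6 + V$
$D{\left(z \right)} = z \left(-6 + z\right)$ ($D{\left(z \right)} = \left(-6 + z\right) z = z \left(-6 + z\right)$)
$m{\left(I,T \right)} = 247$ ($m{\left(I,T \right)} = - 13 \left(-6 - 13\right) = \left(-13\right) \left(-19\right) = 247$)
$- m{\left(g,105 \right)} = \left(-1\right) 247 = -247$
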